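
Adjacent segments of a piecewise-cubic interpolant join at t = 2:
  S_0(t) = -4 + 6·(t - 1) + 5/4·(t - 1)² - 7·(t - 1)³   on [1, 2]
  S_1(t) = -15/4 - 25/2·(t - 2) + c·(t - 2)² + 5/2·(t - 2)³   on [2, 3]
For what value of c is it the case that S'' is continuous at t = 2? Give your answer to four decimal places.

-19.7500

S_0''(t) = 5/2 - 42·(t - 1), so S_0''(2) = -79/2. On the right, S_1''(2) = 2c, so c = -79/4.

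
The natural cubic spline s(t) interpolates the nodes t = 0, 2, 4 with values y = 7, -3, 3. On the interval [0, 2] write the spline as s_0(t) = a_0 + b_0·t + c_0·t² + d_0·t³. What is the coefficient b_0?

Write σ_i for s''(x_i). With h_i = 2, 2 and divided differences Δ_i = -5, 3, the continuity of s' gives the tridiagonal system
  2·σ_0 + 8·σ_1 + 2·σ_2 = 6(Δ_1 - Δ_0) = 48
Natural end conditions: σ_0 = σ_2 = 0.
Hence σ_0 = 0, σ_1 = 6, σ_2 = 0.
On [0, 2], with s_0(t) = a_0 + b_0·t + c_0·t² + d_0·t³: c_0 = σ_0/2 = 0, d_0 = (σ_1 - σ_0)/(6h_0) = 1/2, b_0 = Δ_0 - h_0(2σ_0 + σ_1)/6 = -7.

-7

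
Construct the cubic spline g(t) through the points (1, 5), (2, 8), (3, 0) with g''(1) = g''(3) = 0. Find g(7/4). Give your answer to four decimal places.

8.1523

Put M_i = g'' at the i-th knot. Here h = (1, 1) and Δ = (3, -8), so the interior equations h_(i-1)·M_(i-1) + 2(h_(i-1)+h_i)·M_i + h_i·M_(i+1) = 6(Δ_i − Δ_(i-1)) read
  1·M_0 + 4·M_1 + 1·M_2 = 6(Δ_1 - Δ_0) = -66
Natural end conditions: M_0 = M_2 = 0.
Solving: M_0 = 0, M_1 = -33/2, M_2 = 0.
On [1, 2], g(t) = 5 + 23/4·(t - 1) + 0·(t - 1)² - 11/4·(t - 1)³.
With (t - 1) = 3/4: g(7/4) = 2087/256.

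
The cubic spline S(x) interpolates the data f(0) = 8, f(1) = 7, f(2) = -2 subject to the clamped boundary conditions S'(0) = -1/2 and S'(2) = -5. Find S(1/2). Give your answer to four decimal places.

8.2031

With M_i denoting the second derivative at x_i, h_i = 1, 1, and Δ_i = (y_(i+1) − y_i)/h_i = -1, -9:
  1·M_0 + 4·M_1 + 1·M_2 = 6(Δ_1 - Δ_0) = -48
Clamped end conditions give two more equations: 2h_0·M_0 + h_0·M_1 = 6(Δ_0 - S'(0)) = -3 and h_1·M_1 + 2h_1·M_2 = 6(S'(2) - Δ_1) = 24.
Solving the tridiagonal system: M_0 = 33/4, M_1 = -39/2, M_2 = 87/4.
On [0, 1], S(x) = 8 - 1/2·x + 33/8·x² - 37/8·x³.
With x = 1/2: S(1/2) = 525/64.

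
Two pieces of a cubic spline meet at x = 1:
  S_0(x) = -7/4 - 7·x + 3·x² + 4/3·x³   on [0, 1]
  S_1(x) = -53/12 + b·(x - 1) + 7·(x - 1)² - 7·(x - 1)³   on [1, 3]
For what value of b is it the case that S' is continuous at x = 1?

3

S_0'(x) = -7 + 6·x + 4·x², so S_0'(1) = 3. On the right, S_1'(1) = b, so b = 3.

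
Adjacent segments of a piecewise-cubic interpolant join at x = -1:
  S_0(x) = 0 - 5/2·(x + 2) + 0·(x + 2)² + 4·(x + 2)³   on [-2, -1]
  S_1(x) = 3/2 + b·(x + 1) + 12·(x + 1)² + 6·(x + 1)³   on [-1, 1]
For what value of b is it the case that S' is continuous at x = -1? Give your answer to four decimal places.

S_0'(x) = -5/2 + 0·(x + 2) + 12·(x + 2)², so S_0'(-1) = 19/2. On the right, S_1'(-1) = b, so b = 19/2.

9.5000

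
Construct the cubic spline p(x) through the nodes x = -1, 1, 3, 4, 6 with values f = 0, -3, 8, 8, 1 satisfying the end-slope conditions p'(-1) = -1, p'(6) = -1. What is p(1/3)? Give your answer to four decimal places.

With M_i denoting the second derivative at x_i, h_i = 2, 2, 1, 2, and Δ_i = (y_(i+1) − y_i)/h_i = -3/2, 11/2, 0, -7/2:
  2·M_0 + 8·M_1 + 2·M_2 = 6(Δ_1 - Δ_0) = 42
  2·M_1 + 6·M_2 + 1·M_3 = 6(Δ_2 - Δ_1) = -33
  1·M_2 + 6·M_3 + 2·M_4 = 6(Δ_3 - Δ_2) = -21
Clamped end conditions give two more equations: 2h_0·M_0 + h_0·M_1 = 6(Δ_0 - p'(-1)) = -3 and h_3·M_3 + 2h_3·M_4 = 6(p'(6) - Δ_3) = 15.
Solving: M_0 = -603/122, M_1 = 1023/122, M_2 = -927/122, M_3 = -255/61, M_4 = 1425/244.
On [-1, 1], p(x) = 0 - 1·(x + 1) - 603/244·(x + 1)² + 271/244·(x + 1)³.
With (x + 1) = 4/3: p(1/3) = -5096/1647.

-3.0941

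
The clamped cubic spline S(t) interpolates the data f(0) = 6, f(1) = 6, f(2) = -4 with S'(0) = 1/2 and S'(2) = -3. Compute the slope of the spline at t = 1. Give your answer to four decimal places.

Write M_i for S''(x_i). With h_i = 1, 1 and divided differences Δ_i = 0, -10, the continuity of S' gives the tridiagonal system
  1·M_0 + 4·M_1 + 1·M_2 = 6(Δ_1 - Δ_0) = -60
Clamped end conditions give two more equations: 2h_0·M_0 + h_0·M_1 = 6(Δ_0 - S'(0)) = -3 and h_1·M_1 + 2h_1·M_2 = 6(S'(2) - Δ_1) = 42.
Solving the tridiagonal system: M_0 = 47/4, M_1 = -53/2, M_2 = 137/4.
On [1, 2], S'(t) = b_1 + 2c_1·(t - 1) + 3d_1·(t - 1)² with b_1 = Δ_1 - h_1(2M_1 + M_2)/6 = -55/8, c_1 = M_1/2 = -53/4, d_1 = (M_2 - M_1)/(6h_1) = 81/8. So S'(1) = -55/8.

-6.8750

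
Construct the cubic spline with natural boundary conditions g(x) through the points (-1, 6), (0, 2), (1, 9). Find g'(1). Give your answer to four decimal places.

9.7500

Let σ_i = g''(x_i). Step sizes h_i = 1, 1; slopes of the chords Δ_i = (y_(i+1) - y_i)/h_i = -4, 7.
  1·σ_0 + 4·σ_1 + 1·σ_2 = 6(Δ_1 - Δ_0) = 66
Natural end conditions: σ_0 = σ_2 = 0.
Solving: σ_0 = 0, σ_1 = 33/2, σ_2 = 0.
On [0, 1], g'(x) = b_1 + 2c_1·x + 3d_1·x² with b_1 = Δ_1 - h_1(2σ_1 + σ_2)/6 = 3/2, c_1 = σ_1/2 = 33/4, d_1 = (σ_2 - σ_1)/(6h_1) = -11/4. So g'(1) = 39/4.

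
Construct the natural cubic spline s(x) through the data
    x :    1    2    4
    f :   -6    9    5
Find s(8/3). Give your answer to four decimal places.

Write M_i for s''(x_i). With h_i = 1, 2 and divided differences Δ_i = 15, -2, the continuity of s' gives the tridiagonal system
  1·M_0 + 6·M_1 + 2·M_2 = 6(Δ_1 - Δ_0) = -102
Natural end conditions: M_0 = M_2 = 0.
Hence M_0 = 0, M_1 = -17, M_2 = 0.
On [2, 4], s(x) = 9 + 28/3·(x - 2) - 17/2·(x - 2)² + 17/12·(x - 2)³.
With (x - 2) = 2/3: s(8/3) = 961/81.

11.8642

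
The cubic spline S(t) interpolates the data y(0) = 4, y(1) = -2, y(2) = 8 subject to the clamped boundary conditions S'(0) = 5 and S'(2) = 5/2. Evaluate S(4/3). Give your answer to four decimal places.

0.5741

Let M_i = S''(x_i). Step sizes h_i = 1, 1; slopes of the chords Δ_i = (y_(i+1) - y_i)/h_i = -6, 10.
  1·M_0 + 4·M_1 + 1·M_2 = 6(Δ_1 - Δ_0) = 96
Clamped end conditions give two more equations: 2h_0·M_0 + h_0·M_1 = 6(Δ_0 - S'(0)) = -66 and h_1·M_1 + 2h_1·M_2 = 6(S'(2) - Δ_1) = -45.
Solving the tridiagonal system: M_0 = -233/4, M_1 = 101/2, M_2 = -191/4.
On [1, 2], S(t) = -2 + 9/8·(t - 1) + 101/4·(t - 1)² - 131/8·(t - 1)³.
With (t - 1) = 1/3: S(4/3) = 31/54.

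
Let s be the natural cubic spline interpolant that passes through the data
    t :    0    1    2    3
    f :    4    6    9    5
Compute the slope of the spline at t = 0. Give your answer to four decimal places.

Put m_i = s'' at the i-th knot. Here h = (1, 1, 1) and Δ = (2, 3, -4), so the interior equations h_(i-1)·m_(i-1) + 2(h_(i-1)+h_i)·m_i + h_i·m_(i+1) = 6(Δ_i − Δ_(i-1)) read
  1·m_0 + 4·m_1 + 1·m_2 = 6(Δ_1 - Δ_0) = 6
  1·m_1 + 4·m_2 + 1·m_3 = 6(Δ_2 - Δ_1) = -42
Natural end conditions: m_0 = m_3 = 0.
Hence m_0 = 0, m_1 = 22/5, m_2 = -58/5, m_3 = 0.
On [0, 1], s'(t) = b_0 + 2c_0·t + 3d_0·t² with b_0 = Δ_0 - h_0(2m_0 + m_1)/6 = 19/15, c_0 = m_0/2 = 0, d_0 = (m_1 - m_0)/(6h_0) = 11/15. So s'(0) = 19/15.

1.2667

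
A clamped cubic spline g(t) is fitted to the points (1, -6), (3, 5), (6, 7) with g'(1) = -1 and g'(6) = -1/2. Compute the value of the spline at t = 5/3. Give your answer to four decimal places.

-4.2963

Write M_i for g''(x_i). With h_i = 2, 3 and divided differences Δ_i = 11/2, 2/3, the continuity of g' gives the tridiagonal system
  2·M_0 + 10·M_1 + 3·M_2 = 6(Δ_1 - Δ_0) = -29
Clamped end conditions give two more equations: 2h_0·M_0 + h_0·M_1 = 6(Δ_0 - g'(1)) = 39 and h_1·M_1 + 2h_1·M_2 = 6(g'(6) - Δ_1) = -7.
Hence M_0 = 51/4, M_1 = -6, M_2 = 11/6.
On [1, 3], g(t) = -6 - 1·(t - 1) + 51/8·(t - 1)² - 25/16·(t - 1)³.
With (t - 1) = 2/3: g(5/3) = -116/27.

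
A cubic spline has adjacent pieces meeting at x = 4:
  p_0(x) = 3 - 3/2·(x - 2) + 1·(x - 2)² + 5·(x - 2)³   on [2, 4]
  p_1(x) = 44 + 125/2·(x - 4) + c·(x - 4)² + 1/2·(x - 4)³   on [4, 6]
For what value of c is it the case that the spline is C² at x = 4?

31

p_0''(x) = 2 + 30·(x - 2), so p_0''(4) = 62. On the right, p_1''(4) = 2c, so c = 31.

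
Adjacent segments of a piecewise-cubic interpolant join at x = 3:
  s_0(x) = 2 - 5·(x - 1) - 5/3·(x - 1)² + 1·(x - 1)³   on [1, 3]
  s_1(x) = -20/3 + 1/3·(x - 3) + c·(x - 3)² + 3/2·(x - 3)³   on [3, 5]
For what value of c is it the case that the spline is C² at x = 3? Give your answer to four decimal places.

4.3333

s_0''(x) = -10/3 + 6·(x - 1), so s_0''(3) = 26/3. On the right, s_1''(3) = 2c, so c = 13/3.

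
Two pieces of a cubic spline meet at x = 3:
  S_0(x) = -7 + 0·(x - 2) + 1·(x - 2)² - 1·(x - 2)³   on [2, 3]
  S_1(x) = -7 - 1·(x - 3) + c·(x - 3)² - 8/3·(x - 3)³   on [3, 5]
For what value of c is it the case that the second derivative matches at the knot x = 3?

-2

S_0''(x) = 2 - 6·(x - 2), so S_0''(3) = -4. On the right, S_1''(3) = 2c, so c = -2.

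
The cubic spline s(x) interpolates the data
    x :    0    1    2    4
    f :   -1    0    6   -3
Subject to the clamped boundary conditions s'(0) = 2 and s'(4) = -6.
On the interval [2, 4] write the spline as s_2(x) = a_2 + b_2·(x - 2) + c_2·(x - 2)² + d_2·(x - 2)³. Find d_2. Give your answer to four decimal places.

1.6136

Put m_i = s'' at the i-th knot. Here h = (1, 1, 2) and Δ = (1, 6, -9/2), so the interior equations h_(i-1)·m_(i-1) + 2(h_(i-1)+h_i)·m_i + h_i·m_(i+1) = 6(Δ_i − Δ_(i-1)) read
  1·m_0 + 4·m_1 + 1·m_2 = 6(Δ_1 - Δ_0) = 30
  1·m_1 + 6·m_2 + 2·m_3 = 6(Δ_2 - Δ_1) = -63
Clamped end conditions give two more equations: 2h_0·m_0 + h_0·m_1 = 6(Δ_0 - s'(0)) = -6 and h_2·m_2 + 2h_2·m_3 = 6(s'(4) - Δ_2) = -9.
Solving: m_0 = -215/22, m_1 = 149/11, m_2 = -317/22, m_3 = 109/22.
On [2, 4], with s_2(x) = a_2 + b_2·(x - 2) + c_2·(x - 2)² + d_2·(x - 2)³: c_2 = m_2/2 = -317/44, d_2 = (m_3 - m_2)/(6h_2) = 71/44, b_2 = Δ_2 - h_2(2m_2 + m_3)/6 = 38/11.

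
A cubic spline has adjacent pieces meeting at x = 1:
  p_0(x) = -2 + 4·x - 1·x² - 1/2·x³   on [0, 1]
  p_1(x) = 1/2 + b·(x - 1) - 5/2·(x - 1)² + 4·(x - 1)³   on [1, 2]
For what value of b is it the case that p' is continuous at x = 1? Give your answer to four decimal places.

p_0'(x) = 4 - 2·x - 3/2·x², so p_0'(1) = 1/2. On the right, p_1'(1) = b, so b = 1/2.

0.5000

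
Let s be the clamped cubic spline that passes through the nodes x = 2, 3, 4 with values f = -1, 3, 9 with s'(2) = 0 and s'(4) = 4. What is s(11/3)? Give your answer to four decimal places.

7.3333

Write σ_i for s''(x_i). With h_i = 1, 1 and divided differences Δ_i = 4, 6, the continuity of s' gives the tridiagonal system
  1·σ_0 + 4·σ_1 + 1·σ_2 = 6(Δ_1 - Δ_0) = 12
Clamped end conditions give two more equations: 2h_0·σ_0 + h_0·σ_1 = 6(Δ_0 - s'(2)) = 24 and h_1·σ_1 + 2h_1·σ_2 = 6(s'(4) - Δ_1) = -12.
Solving the tridiagonal system: σ_0 = 11, σ_1 = 2, σ_2 = -7.
On [3, 4], s(x) = 3 + 13/2·(x - 3) + 1·(x - 3)² - 3/2·(x - 3)³.
With (x - 3) = 2/3: s(11/3) = 22/3.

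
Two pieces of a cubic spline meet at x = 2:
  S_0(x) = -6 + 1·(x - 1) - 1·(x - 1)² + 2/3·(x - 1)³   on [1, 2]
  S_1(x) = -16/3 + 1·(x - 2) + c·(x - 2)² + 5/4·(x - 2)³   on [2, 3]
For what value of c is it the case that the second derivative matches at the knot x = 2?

S_0''(x) = -2 + 4·(x - 1), so S_0''(2) = 2. On the right, S_1''(2) = 2c, so c = 1.

1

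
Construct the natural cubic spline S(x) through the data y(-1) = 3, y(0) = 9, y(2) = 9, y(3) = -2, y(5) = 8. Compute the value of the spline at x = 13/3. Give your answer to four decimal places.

1.0601

With m_i denoting the second derivative at x_i, h_i = 1, 2, 1, 2, and Δ_i = (y_(i+1) − y_i)/h_i = 6, 0, -11, 5:
  1·m_0 + 6·m_1 + 2·m_2 = 6(Δ_1 - Δ_0) = -36
  2·m_1 + 6·m_2 + 1·m_3 = 6(Δ_2 - Δ_1) = -66
  1·m_2 + 6·m_3 + 2·m_4 = 6(Δ_3 - Δ_2) = 96
Natural end conditions: m_0 = m_4 = 0.
Hence m_0 = 0, m_1 = -46/31, m_2 = -420/31, m_3 = 566/31, m_4 = 0.
On [3, 5], S(x) = -2 - 667/93·(x - 3) + 283/31·(x - 3)² - 283/186·(x - 3)³.
With (x - 3) = 4/3: S(13/3) = 2662/2511.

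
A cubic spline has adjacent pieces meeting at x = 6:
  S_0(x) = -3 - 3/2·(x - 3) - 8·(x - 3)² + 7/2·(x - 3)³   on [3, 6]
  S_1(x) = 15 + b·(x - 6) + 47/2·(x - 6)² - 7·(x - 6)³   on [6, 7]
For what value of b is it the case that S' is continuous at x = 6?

45

S_0'(x) = -3/2 - 16·(x - 3) + 21/2·(x - 3)², so S_0'(6) = 45. On the right, S_1'(6) = b, so b = 45.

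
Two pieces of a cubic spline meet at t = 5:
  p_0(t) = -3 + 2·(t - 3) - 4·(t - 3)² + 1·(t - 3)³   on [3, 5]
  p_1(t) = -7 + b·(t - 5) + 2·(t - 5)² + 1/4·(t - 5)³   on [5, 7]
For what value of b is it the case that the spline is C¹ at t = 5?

-2

p_0'(t) = 2 - 8·(t - 3) + 3·(t - 3)², so p_0'(5) = -2. On the right, p_1'(5) = b, so b = -2.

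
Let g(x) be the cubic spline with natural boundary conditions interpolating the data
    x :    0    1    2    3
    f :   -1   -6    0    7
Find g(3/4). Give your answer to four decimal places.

Let m_i = g''(x_i). Step sizes h_i = 1, 1, 1; slopes of the chords Δ_i = (y_(i+1) - y_i)/h_i = -5, 6, 7.
  1·m_0 + 4·m_1 + 1·m_2 = 6(Δ_1 - Δ_0) = 66
  1·m_1 + 4·m_2 + 1·m_3 = 6(Δ_2 - Δ_1) = 6
Natural end conditions: m_0 = m_3 = 0.
Solving the tridiagonal system: m_0 = 0, m_1 = 86/5, m_2 = -14/5, m_3 = 0.
On [0, 1], g(x) = -1 - 118/15·x + 0·x² + 43/15·x³.
With x = 3/4: g(3/4) = -1821/320.

-5.6906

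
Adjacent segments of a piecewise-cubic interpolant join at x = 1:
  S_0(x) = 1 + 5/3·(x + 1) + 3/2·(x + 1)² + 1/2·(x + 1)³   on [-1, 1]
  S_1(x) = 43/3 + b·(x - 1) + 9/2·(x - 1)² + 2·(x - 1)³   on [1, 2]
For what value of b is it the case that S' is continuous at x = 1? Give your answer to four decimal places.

13.6667

S_0'(x) = 5/3 + 3·(x + 1) + 3/2·(x + 1)², so S_0'(1) = 41/3. On the right, S_1'(1) = b, so b = 41/3.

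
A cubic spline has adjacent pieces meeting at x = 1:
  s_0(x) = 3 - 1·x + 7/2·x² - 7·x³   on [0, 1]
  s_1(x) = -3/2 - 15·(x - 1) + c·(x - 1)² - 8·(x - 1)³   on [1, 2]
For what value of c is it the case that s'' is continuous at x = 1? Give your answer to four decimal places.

-17.5000

s_0''(x) = 7 - 42·x, so s_0''(1) = -35. On the right, s_1''(1) = 2c, so c = -35/2.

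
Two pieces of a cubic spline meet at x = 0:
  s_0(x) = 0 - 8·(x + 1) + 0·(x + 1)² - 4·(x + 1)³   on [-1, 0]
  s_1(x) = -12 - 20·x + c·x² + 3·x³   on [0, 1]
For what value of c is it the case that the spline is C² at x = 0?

s_0''(x) = 0 - 24·(x + 1), so s_0''(0) = -24. On the right, s_1''(0) = 2c, so c = -12.

-12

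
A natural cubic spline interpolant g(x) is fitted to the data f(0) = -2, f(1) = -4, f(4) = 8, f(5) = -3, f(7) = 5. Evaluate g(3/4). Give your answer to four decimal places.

Write M_i for g''(x_i). With h_i = 1, 3, 1, 2 and divided differences Δ_i = -2, 4, -11, 4, the continuity of g' gives the tridiagonal system
  1·M_0 + 8·M_1 + 3·M_2 = 6(Δ_1 - Δ_0) = 36
  3·M_1 + 8·M_2 + 1·M_3 = 6(Δ_2 - Δ_1) = -90
  1·M_2 + 6·M_3 + 2·M_4 = 6(Δ_3 - Δ_2) = 90
Natural end conditions: M_0 = M_4 = 0.
Hence M_0 = 0, M_1 = 1791/161, M_2 = -2844/161, M_3 = 2889/161, M_4 = 0.
On [0, 1], g(x) = -2 - 1241/322·x + 0·x² + 597/322·x³.
With x = 3/4: g(3/4) = -12095/2944.

-4.1084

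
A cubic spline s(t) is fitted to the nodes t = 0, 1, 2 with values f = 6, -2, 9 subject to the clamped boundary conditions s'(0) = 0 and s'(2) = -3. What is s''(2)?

-72

Put M_i = s'' at the i-th knot. Here h = (1, 1) and Δ = (-8, 11), so the interior equations h_(i-1)·M_(i-1) + 2(h_(i-1)+h_i)·M_i + h_i·M_(i+1) = 6(Δ_i − Δ_(i-1)) read
  1·M_0 + 4·M_1 + 1·M_2 = 6(Δ_1 - Δ_0) = 114
Clamped end conditions give two more equations: 2h_0·M_0 + h_0·M_1 = 6(Δ_0 - s'(0)) = -48 and h_1·M_1 + 2h_1·M_2 = 6(s'(2) - Δ_1) = -84.
Solving the tridiagonal system: M_0 = -54, M_1 = 60, M_2 = -72.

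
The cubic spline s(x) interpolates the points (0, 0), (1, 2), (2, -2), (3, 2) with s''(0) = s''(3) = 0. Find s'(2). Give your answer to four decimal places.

-1.0667

Put m_i = s'' at the i-th knot. Here h = (1, 1, 1) and Δ = (2, -4, 4), so the interior equations h_(i-1)·m_(i-1) + 2(h_(i-1)+h_i)·m_i + h_i·m_(i+1) = 6(Δ_i − Δ_(i-1)) read
  1·m_0 + 4·m_1 + 1·m_2 = 6(Δ_1 - Δ_0) = -36
  1·m_1 + 4·m_2 + 1·m_3 = 6(Δ_2 - Δ_1) = 48
Natural end conditions: m_0 = m_3 = 0.
Hence m_0 = 0, m_1 = -64/5, m_2 = 76/5, m_3 = 0.
On [2, 3], s'(x) = b_2 + 2c_2·(x - 2) + 3d_2·(x - 2)² with b_2 = Δ_2 - h_2(2m_2 + m_3)/6 = -16/15, c_2 = m_2/2 = 38/5, d_2 = (m_3 - m_2)/(6h_2) = -38/15. So s'(2) = -16/15.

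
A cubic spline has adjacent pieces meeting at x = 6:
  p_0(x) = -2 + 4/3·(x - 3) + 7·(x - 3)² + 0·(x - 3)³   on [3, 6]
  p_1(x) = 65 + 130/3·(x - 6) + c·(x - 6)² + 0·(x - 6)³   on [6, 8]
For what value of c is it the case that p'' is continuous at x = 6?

7

p_0''(x) = 14 + 0·(x - 3), so p_0''(6) = 14. On the right, p_1''(6) = 2c, so c = 7.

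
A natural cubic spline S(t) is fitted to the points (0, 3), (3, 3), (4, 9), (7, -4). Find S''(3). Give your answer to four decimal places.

Put m_i = S'' at the i-th knot. Here h = (3, 1, 3) and Δ = (0, 6, -13/3), so the interior equations h_(i-1)·m_(i-1) + 2(h_(i-1)+h_i)·m_i + h_i·m_(i+1) = 6(Δ_i − Δ_(i-1)) read
  3·m_0 + 8·m_1 + 1·m_2 = 6(Δ_1 - Δ_0) = 36
  1·m_1 + 8·m_2 + 3·m_3 = 6(Δ_2 - Δ_1) = -62
Natural end conditions: m_0 = m_3 = 0.
Solving: m_0 = 0, m_1 = 50/9, m_2 = -76/9, m_3 = 0.

5.5556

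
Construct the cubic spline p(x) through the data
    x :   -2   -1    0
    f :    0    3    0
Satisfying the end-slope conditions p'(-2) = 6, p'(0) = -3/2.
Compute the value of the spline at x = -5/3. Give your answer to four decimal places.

1.7500

Write σ_i for p''(x_i). With h_i = 1, 1 and divided differences Δ_i = 3, -3, the continuity of p' gives the tridiagonal system
  1·σ_0 + 4·σ_1 + 1·σ_2 = 6(Δ_1 - Δ_0) = -36
Clamped end conditions give two more equations: 2h_0·σ_0 + h_0·σ_1 = 6(Δ_0 - p'(-2)) = -18 and h_1·σ_1 + 2h_1·σ_2 = 6(p'(0) - Δ_1) = 9.
Forward elimination and back-substitution give σ_0 = -15/4, σ_1 = -21/2, σ_2 = 39/4.
On [-2, -1], p(x) = 0 + 6·(x + 2) - 15/8·(x + 2)² - 9/8·(x + 2)³.
With (x + 2) = 1/3: p(-5/3) = 7/4.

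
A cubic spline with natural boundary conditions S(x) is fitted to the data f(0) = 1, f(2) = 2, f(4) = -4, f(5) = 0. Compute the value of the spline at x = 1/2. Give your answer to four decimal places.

1.9957

With σ_i denoting the second derivative at x_i, h_i = 2, 2, 1, and Δ_i = (y_(i+1) − y_i)/h_i = 1/2, -3, 4:
  2·σ_0 + 8·σ_1 + 2·σ_2 = 6(Δ_1 - Δ_0) = -21
  2·σ_1 + 6·σ_2 + 1·σ_3 = 6(Δ_2 - Δ_1) = 42
Natural end conditions: σ_0 = σ_3 = 0.
Forward elimination and back-substitution give σ_0 = 0, σ_1 = -105/22, σ_2 = 189/22, σ_3 = 0.
On [0, 2], S(x) = 1 + 23/11·x + 0·x² - 35/88·x³.
With x = 1/2: S(1/2) = 1405/704.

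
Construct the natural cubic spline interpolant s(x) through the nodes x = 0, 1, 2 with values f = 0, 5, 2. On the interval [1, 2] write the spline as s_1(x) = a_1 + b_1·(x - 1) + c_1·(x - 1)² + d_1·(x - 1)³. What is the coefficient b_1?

1

Put σ_i = s'' at the i-th knot. Here h = (1, 1) and Δ = (5, -3), so the interior equations h_(i-1)·σ_(i-1) + 2(h_(i-1)+h_i)·σ_i + h_i·σ_(i+1) = 6(Δ_i − Δ_(i-1)) read
  1·σ_0 + 4·σ_1 + 1·σ_2 = 6(Δ_1 - Δ_0) = -48
Natural end conditions: σ_0 = σ_2 = 0.
Solving: σ_0 = 0, σ_1 = -12, σ_2 = 0.
On [1, 2], with s_1(x) = a_1 + b_1·(x - 1) + c_1·(x - 1)² + d_1·(x - 1)³: c_1 = σ_1/2 = -6, d_1 = (σ_2 - σ_1)/(6h_1) = 2, b_1 = Δ_1 - h_1(2σ_1 + σ_2)/6 = 1.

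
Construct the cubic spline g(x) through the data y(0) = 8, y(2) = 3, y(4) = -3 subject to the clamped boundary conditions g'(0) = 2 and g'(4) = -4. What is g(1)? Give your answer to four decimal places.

With M_i denoting the second derivative at x_i, h_i = 2, 2, and Δ_i = (y_(i+1) − y_i)/h_i = -5/2, -3:
  2·M_0 + 8·M_1 + 2·M_2 = 6(Δ_1 - Δ_0) = -3
Clamped end conditions give two more equations: 2h_0·M_0 + h_0·M_1 = 6(Δ_0 - g'(0)) = -27 and h_1·M_1 + 2h_1·M_2 = 6(g'(4) - Δ_1) = -6.
Forward elimination and back-substitution give M_0 = -63/8, M_1 = 9/4, M_2 = -21/8.
On [0, 2], g(x) = 8 + 2·x - 63/16·x² + 27/32·x³.
With x = 1: g(1) = 221/32.

6.9063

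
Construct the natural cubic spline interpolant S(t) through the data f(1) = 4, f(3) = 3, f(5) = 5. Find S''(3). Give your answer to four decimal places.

Write M_i for S''(x_i). With h_i = 2, 2 and divided differences Δ_i = -1/2, 1, the continuity of S' gives the tridiagonal system
  2·M_0 + 8·M_1 + 2·M_2 = 6(Δ_1 - Δ_0) = 9
Natural end conditions: M_0 = M_2 = 0.
Solving the tridiagonal system: M_0 = 0, M_1 = 9/8, M_2 = 0.

1.1250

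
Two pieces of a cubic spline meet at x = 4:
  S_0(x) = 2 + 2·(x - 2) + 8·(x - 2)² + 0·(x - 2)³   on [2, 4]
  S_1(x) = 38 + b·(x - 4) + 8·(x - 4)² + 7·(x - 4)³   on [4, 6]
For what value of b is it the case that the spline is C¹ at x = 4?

S_0'(x) = 2 + 16·(x - 2) + 0·(x - 2)², so S_0'(4) = 34. On the right, S_1'(4) = b, so b = 34.

34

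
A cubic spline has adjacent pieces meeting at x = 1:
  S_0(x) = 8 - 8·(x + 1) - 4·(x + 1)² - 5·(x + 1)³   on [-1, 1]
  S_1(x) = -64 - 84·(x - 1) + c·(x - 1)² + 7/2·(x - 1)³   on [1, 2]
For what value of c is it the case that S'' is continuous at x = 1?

-34

S_0''(x) = -8 - 30·(x + 1), so S_0''(1) = -68. On the right, S_1''(1) = 2c, so c = -34.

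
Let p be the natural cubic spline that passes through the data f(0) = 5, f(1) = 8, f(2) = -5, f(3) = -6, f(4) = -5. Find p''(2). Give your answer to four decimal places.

Let M_i = p''(x_i). Step sizes h_i = 1, 1, 1, 1; slopes of the chords Δ_i = (y_(i+1) - y_i)/h_i = 3, -13, -1, 1.
  1·M_0 + 4·M_1 + 1·M_2 = 6(Δ_1 - Δ_0) = -96
  1·M_1 + 4·M_2 + 1·M_3 = 6(Δ_2 - Δ_1) = 72
  1·M_2 + 4·M_3 + 1·M_4 = 6(Δ_3 - Δ_2) = 12
Natural end conditions: M_0 = M_4 = 0.
Solving: M_0 = 0, M_1 = -429/14, M_2 = 186/7, M_3 = -51/14, M_4 = 0.

26.5714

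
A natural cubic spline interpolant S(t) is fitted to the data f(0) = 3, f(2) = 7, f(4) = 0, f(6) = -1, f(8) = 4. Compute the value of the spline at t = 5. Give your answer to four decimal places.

-1.6451

With σ_i denoting the second derivative at x_i, h_i = 2, 2, 2, 2, and Δ_i = (y_(i+1) − y_i)/h_i = 2, -7/2, -1/2, 5/2:
  2·σ_0 + 8·σ_1 + 2·σ_2 = 6(Δ_1 - Δ_0) = -33
  2·σ_1 + 8·σ_2 + 2·σ_3 = 6(Δ_2 - Δ_1) = 18
  2·σ_2 + 8·σ_3 + 2·σ_4 = 6(Δ_3 - Δ_2) = 18
Natural end conditions: σ_0 = σ_4 = 0.
Solving: σ_0 = 0, σ_1 = -549/112, σ_2 = 87/28, σ_3 = 165/112, σ_4 = 0.
On [4, 6], S(t) = 0 - 49/16·(t - 4) + 87/56·(t - 4)² - 61/448·(t - 4)³.
With (t - 4) = 1: S(5) = -737/448.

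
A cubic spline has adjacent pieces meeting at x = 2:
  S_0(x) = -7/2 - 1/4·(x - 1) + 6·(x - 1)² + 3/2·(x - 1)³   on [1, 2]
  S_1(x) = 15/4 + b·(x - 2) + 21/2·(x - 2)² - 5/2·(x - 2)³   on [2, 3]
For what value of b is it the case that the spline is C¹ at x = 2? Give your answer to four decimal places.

16.2500

S_0'(x) = -1/4 + 12·(x - 1) + 9/2·(x - 1)², so S_0'(2) = 65/4. On the right, S_1'(2) = b, so b = 65/4.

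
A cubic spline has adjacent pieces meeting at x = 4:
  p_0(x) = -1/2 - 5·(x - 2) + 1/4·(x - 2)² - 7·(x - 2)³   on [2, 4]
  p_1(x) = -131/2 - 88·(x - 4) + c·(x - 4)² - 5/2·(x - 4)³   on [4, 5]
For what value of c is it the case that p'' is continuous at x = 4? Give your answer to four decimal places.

p_0''(x) = 1/2 - 42·(x - 2), so p_0''(4) = -167/2. On the right, p_1''(4) = 2c, so c = -167/4.

-41.7500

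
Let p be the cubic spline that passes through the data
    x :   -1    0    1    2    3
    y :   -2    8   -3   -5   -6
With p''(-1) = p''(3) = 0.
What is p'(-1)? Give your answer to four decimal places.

Put σ_i = p'' at the i-th knot. Here h = (1, 1, 1, 1) and Δ = (10, -11, -2, -1), so the interior equations h_(i-1)·σ_(i-1) + 2(h_(i-1)+h_i)·σ_i + h_i·σ_(i+1) = 6(Δ_i − Δ_(i-1)) read
  1·σ_0 + 4·σ_1 + 1·σ_2 = 6(Δ_1 - Δ_0) = -126
  1·σ_1 + 4·σ_2 + 1·σ_3 = 6(Δ_2 - Δ_1) = 54
  1·σ_2 + 4·σ_3 + 1·σ_4 = 6(Δ_3 - Δ_2) = 6
Natural end conditions: σ_0 = σ_4 = 0.
Solving: σ_0 = 0, σ_1 = -75/2, σ_2 = 24, σ_3 = -9/2, σ_4 = 0.
On [-1, 0], p'(x) = b_0 + 2c_0·(x + 1) + 3d_0·(x + 1)² with b_0 = Δ_0 - h_0(2σ_0 + σ_1)/6 = 65/4, c_0 = σ_0/2 = 0, d_0 = (σ_1 - σ_0)/(6h_0) = -25/4. So p'(-1) = 65/4.

16.2500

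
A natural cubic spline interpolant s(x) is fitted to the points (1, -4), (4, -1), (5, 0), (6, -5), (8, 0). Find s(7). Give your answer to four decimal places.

With M_i denoting the second derivative at x_i, h_i = 3, 1, 1, 2, and Δ_i = (y_(i+1) − y_i)/h_i = 1, 1, -5, 5/2:
  3·M_0 + 8·M_1 + 1·M_2 = 6(Δ_1 - Δ_0) = 0
  1·M_1 + 4·M_2 + 1·M_3 = 6(Δ_2 - Δ_1) = -36
  1·M_2 + 6·M_3 + 2·M_4 = 6(Δ_3 - Δ_2) = 45
Natural end conditions: M_0 = M_4 = 0.
Forward elimination and back-substitution give M_0 = 0, M_1 = 261/178, M_2 = -1044/89, M_3 = 1683/178, M_4 = 0.
On [6, 8], s(x) = -5 - 677/178·(x - 6) + 1683/356·(x - 6)² - 561/712·(x - 6)³.
With (x - 6) = 1: s(7) = -3463/712.

-4.8638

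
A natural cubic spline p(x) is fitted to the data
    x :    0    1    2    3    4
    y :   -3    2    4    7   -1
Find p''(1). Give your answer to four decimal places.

Write M_i for p''(x_i). With h_i = 1, 1, 1, 1 and divided differences Δ_i = 5, 2, 3, -8, the continuity of p' gives the tridiagonal system
  1·M_0 + 4·M_1 + 1·M_2 = 6(Δ_1 - Δ_0) = -18
  1·M_1 + 4·M_2 + 1·M_3 = 6(Δ_2 - Δ_1) = 6
  1·M_2 + 4·M_3 + 1·M_4 = 6(Δ_3 - Δ_2) = -66
Natural end conditions: M_0 = M_4 = 0.
Forward elimination and back-substitution give M_0 = 0, M_1 = -45/7, M_2 = 54/7, M_3 = -129/7, M_4 = 0.

-6.4286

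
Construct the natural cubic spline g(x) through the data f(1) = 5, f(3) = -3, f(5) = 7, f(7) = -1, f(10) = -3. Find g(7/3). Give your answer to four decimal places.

-2.6216

Let σ_i = g''(x_i). Step sizes h_i = 2, 2, 2, 3; slopes of the chords Δ_i = (y_(i+1) - y_i)/h_i = -4, 5, -4, -2/3.
  2·σ_0 + 8·σ_1 + 2·σ_2 = 6(Δ_1 - Δ_0) = 54
  2·σ_1 + 8·σ_2 + 2·σ_3 = 6(Δ_2 - Δ_1) = -54
  2·σ_2 + 10·σ_3 + 3·σ_4 = 6(Δ_3 - Δ_2) = 20
Natural end conditions: σ_0 = σ_4 = 0.
Forward elimination and back-substitution give σ_0 = 0, σ_1 = 658/71, σ_2 = -715/71, σ_3 = 285/71, σ_4 = 0.
On [1, 3], g(x) = 5 - 1510/213·(x - 1) + 0·(x - 1)² + 329/426·(x - 1)³.
With (x - 1) = 4/3: g(7/3) = -15077/5751.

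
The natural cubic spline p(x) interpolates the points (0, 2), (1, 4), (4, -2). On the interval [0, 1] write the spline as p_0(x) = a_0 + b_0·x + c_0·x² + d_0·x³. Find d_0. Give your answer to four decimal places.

Put M_i = p'' at the i-th knot. Here h = (1, 3) and Δ = (2, -2), so the interior equations h_(i-1)·M_(i-1) + 2(h_(i-1)+h_i)·M_i + h_i·M_(i+1) = 6(Δ_i − Δ_(i-1)) read
  1·M_0 + 8·M_1 + 3·M_2 = 6(Δ_1 - Δ_0) = -24
Natural end conditions: M_0 = M_2 = 0.
Forward elimination and back-substitution give M_0 = 0, M_1 = -3, M_2 = 0.
On [0, 1], with p_0(x) = a_0 + b_0·x + c_0·x² + d_0·x³: c_0 = M_0/2 = 0, d_0 = (M_1 - M_0)/(6h_0) = -1/2, b_0 = Δ_0 - h_0(2M_0 + M_1)/6 = 5/2.

-0.5000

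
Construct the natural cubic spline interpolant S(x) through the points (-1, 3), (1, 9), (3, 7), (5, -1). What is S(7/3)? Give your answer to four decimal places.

8.5753

With M_i denoting the second derivative at x_i, h_i = 2, 2, 2, and Δ_i = (y_(i+1) − y_i)/h_i = 3, -1, -4:
  2·M_0 + 8·M_1 + 2·M_2 = 6(Δ_1 - Δ_0) = -24
  2·M_1 + 8·M_2 + 2·M_3 = 6(Δ_2 - Δ_1) = -18
Natural end conditions: M_0 = M_3 = 0.
Hence M_0 = 0, M_1 = -13/5, M_2 = -8/5, M_3 = 0.
On [1, 3], S(x) = 9 + 19/15·(x - 1) - 13/10·(x - 1)² + 1/12·(x - 1)³.
With (x - 1) = 4/3: S(7/3) = 3473/405.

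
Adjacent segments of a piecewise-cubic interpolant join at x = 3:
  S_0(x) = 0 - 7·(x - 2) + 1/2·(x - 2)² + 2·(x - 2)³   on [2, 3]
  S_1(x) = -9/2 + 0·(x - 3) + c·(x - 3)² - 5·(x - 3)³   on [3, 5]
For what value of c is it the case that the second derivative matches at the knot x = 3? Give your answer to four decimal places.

S_0''(x) = 1 + 12·(x - 2), so S_0''(3) = 13. On the right, S_1''(3) = 2c, so c = 13/2.

6.5000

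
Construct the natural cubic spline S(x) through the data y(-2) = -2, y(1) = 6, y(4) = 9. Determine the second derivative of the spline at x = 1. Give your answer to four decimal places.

-0.8333

Let M_i = S''(x_i). Step sizes h_i = 3, 3; slopes of the chords Δ_i = (y_(i+1) - y_i)/h_i = 8/3, 1.
  3·M_0 + 12·M_1 + 3·M_2 = 6(Δ_1 - Δ_0) = -10
Natural end conditions: M_0 = M_2 = 0.
Solving: M_0 = 0, M_1 = -5/6, M_2 = 0.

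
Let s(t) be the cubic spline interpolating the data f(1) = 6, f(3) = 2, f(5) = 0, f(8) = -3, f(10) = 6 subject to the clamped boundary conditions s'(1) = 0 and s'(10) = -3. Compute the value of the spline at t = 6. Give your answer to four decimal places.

-2.6808

Put m_i = s'' at the i-th knot. Here h = (2, 2, 3, 2) and Δ = (-2, -1, -1, 9/2), so the interior equations h_(i-1)·m_(i-1) + 2(h_(i-1)+h_i)·m_i + h_i·m_(i+1) = 6(Δ_i − Δ_(i-1)) read
  2·m_0 + 8·m_1 + 2·m_2 = 6(Δ_1 - Δ_0) = 6
  2·m_1 + 10·m_2 + 3·m_3 = 6(Δ_2 - Δ_1) = 0
  3·m_2 + 10·m_3 + 2·m_4 = 6(Δ_3 - Δ_2) = 33
Clamped end conditions give two more equations: 2h_0·m_0 + h_0·m_1 = 6(Δ_0 - s'(1)) = -12 and h_3·m_3 + 2h_3·m_4 = 6(s'(10) - Δ_3) = -45.
Solving the tridiagonal system: m_0 = -499/118, m_1 = 145/59, m_2 = -307/118, m_3 = 415/59, m_4 = -3485/236.
On [5, 8], s(t) = 0 - 113/59·(t - 5) - 307/236·(t - 5)² + 379/708·(t - 5)³.
With (t - 5) = 1: s(6) = -949/354.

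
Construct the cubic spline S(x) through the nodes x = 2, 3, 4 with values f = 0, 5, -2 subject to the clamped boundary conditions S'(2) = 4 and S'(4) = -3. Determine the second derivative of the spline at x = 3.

-29

Write σ_i for S''(x_i). With h_i = 1, 1 and divided differences Δ_i = 5, -7, the continuity of S' gives the tridiagonal system
  1·σ_0 + 4·σ_1 + 1·σ_2 = 6(Δ_1 - Δ_0) = -72
Clamped end conditions give two more equations: 2h_0·σ_0 + h_0·σ_1 = 6(Δ_0 - S'(2)) = 6 and h_1·σ_1 + 2h_1·σ_2 = 6(S'(4) - Δ_1) = 24.
Hence σ_0 = 35/2, σ_1 = -29, σ_2 = 53/2.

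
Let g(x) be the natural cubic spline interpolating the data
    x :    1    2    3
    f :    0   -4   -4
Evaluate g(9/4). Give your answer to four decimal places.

With σ_i denoting the second derivative at x_i, h_i = 1, 1, and Δ_i = (y_(i+1) − y_i)/h_i = -4, 0:
  1·σ_0 + 4·σ_1 + 1·σ_2 = 6(Δ_1 - Δ_0) = 24
Natural end conditions: σ_0 = σ_2 = 0.
Solving: σ_0 = 0, σ_1 = 6, σ_2 = 0.
On [2, 3], g(x) = -4 - 2·(x - 2) + 3·(x - 2)² - 1·(x - 2)³.
With (x - 2) = 1/4: g(9/4) = -277/64.

-4.3281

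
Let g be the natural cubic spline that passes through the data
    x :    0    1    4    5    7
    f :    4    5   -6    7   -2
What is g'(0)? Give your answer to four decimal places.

With σ_i denoting the second derivative at x_i, h_i = 1, 3, 1, 2, and Δ_i = (y_(i+1) − y_i)/h_i = 1, -11/3, 13, -9/2:
  1·σ_0 + 8·σ_1 + 3·σ_2 = 6(Δ_1 - Δ_0) = -28
  3·σ_1 + 8·σ_2 + 1·σ_3 = 6(Δ_2 - Δ_1) = 100
  1·σ_2 + 6·σ_3 + 2·σ_4 = 6(Δ_3 - Δ_2) = -105
Natural end conditions: σ_0 = σ_4 = 0.
Forward elimination and back-substitution give σ_0 = 0, σ_1 = -3431/322, σ_2 = 3072/161, σ_3 = -6659/322, σ_4 = 0.
On [0, 1], g'(x) = b_0 + 2c_0·x + 3d_0·x² with b_0 = Δ_0 - h_0(2σ_0 + σ_1)/6 = 5363/1932, c_0 = σ_0/2 = 0, d_0 = (σ_1 - σ_0)/(6h_0) = -3431/1932. So g'(0) = 5363/1932.

2.7759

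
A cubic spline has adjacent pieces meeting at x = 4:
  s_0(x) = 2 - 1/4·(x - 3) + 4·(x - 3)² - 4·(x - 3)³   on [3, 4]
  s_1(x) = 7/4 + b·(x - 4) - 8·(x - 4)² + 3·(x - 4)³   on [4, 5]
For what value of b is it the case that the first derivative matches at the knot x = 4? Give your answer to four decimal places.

s_0'(x) = -1/4 + 8·(x - 3) - 12·(x - 3)², so s_0'(4) = -17/4. On the right, s_1'(4) = b, so b = -17/4.

-4.2500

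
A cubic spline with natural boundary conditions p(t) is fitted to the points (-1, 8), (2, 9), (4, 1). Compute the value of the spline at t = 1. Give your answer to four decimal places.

With M_i denoting the second derivative at x_i, h_i = 3, 2, and Δ_i = (y_(i+1) − y_i)/h_i = 1/3, -4:
  3·M_0 + 10·M_1 + 2·M_2 = 6(Δ_1 - Δ_0) = -26
Natural end conditions: M_0 = M_2 = 0.
Hence M_0 = 0, M_1 = -13/5, M_2 = 0.
On [-1, 2], p(t) = 8 + 49/30·(t + 1) + 0·(t + 1)² - 13/90·(t + 1)³.
With (t + 1) = 2: p(1) = 91/9.

10.1111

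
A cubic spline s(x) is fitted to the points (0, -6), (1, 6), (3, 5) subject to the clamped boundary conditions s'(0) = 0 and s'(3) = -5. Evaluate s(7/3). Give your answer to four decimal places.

8.6049

Put M_i = s'' at the i-th knot. Here h = (1, 2) and Δ = (12, -1/2), so the interior equations h_(i-1)·M_(i-1) + 2(h_(i-1)+h_i)·M_i + h_i·M_(i+1) = 6(Δ_i − Δ_(i-1)) read
  1·M_0 + 6·M_1 + 2·M_2 = 6(Δ_1 - Δ_0) = -75
Clamped end conditions give two more equations: 2h_0·M_0 + h_0·M_1 = 6(Δ_0 - s'(0)) = 72 and h_1·M_1 + 2h_1·M_2 = 6(s'(3) - Δ_1) = -27.
Solving the tridiagonal system: M_0 = 281/6, M_1 = -65/3, M_2 = 49/12.
On [1, 3], s(x) = 6 + 151/12·(x - 1) - 65/6·(x - 1)² + 103/48·(x - 1)³.
With (x - 1) = 4/3: s(7/3) = 697/81.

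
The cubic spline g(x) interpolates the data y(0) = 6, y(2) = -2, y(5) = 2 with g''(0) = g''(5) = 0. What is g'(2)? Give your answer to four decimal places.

Write m_i for g''(x_i). With h_i = 2, 3 and divided differences Δ_i = -4, 4/3, the continuity of g' gives the tridiagonal system
  2·m_0 + 10·m_1 + 3·m_2 = 6(Δ_1 - Δ_0) = 32
Natural end conditions: m_0 = m_2 = 0.
Solving the tridiagonal system: m_0 = 0, m_1 = 16/5, m_2 = 0.
On [2, 5], g'(x) = b_1 + 2c_1·(x - 2) + 3d_1·(x - 2)² with b_1 = Δ_1 - h_1(2m_1 + m_2)/6 = -28/15, c_1 = m_1/2 = 8/5, d_1 = (m_2 - m_1)/(6h_1) = -8/45. So g'(2) = -28/15.

-1.8667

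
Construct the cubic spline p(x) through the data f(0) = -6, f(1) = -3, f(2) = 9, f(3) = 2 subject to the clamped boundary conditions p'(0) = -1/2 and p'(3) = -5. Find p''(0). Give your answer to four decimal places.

Write σ_i for p''(x_i). With h_i = 1, 1, 1 and divided differences Δ_i = 3, 12, -7, the continuity of p' gives the tridiagonal system
  1·σ_0 + 4·σ_1 + 1·σ_2 = 6(Δ_1 - Δ_0) = 54
  1·σ_1 + 4·σ_2 + 1·σ_3 = 6(Δ_2 - Δ_1) = -114
Clamped end conditions give two more equations: 2h_0·σ_0 + h_0·σ_1 = 6(Δ_0 - p'(0)) = 21 and h_2·σ_2 + 2h_2·σ_3 = 6(p'(3) - Δ_2) = 12.
Hence σ_0 = -8/5, σ_1 = 121/5, σ_2 = -206/5, σ_3 = 133/5.

-1.6000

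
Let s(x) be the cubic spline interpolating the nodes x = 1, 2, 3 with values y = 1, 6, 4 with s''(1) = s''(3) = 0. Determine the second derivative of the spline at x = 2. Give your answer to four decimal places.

-10.5000

With M_i denoting the second derivative at x_i, h_i = 1, 1, and Δ_i = (y_(i+1) − y_i)/h_i = 5, -2:
  1·M_0 + 4·M_1 + 1·M_2 = 6(Δ_1 - Δ_0) = -42
Natural end conditions: M_0 = M_2 = 0.
Forward elimination and back-substitution give M_0 = 0, M_1 = -21/2, M_2 = 0.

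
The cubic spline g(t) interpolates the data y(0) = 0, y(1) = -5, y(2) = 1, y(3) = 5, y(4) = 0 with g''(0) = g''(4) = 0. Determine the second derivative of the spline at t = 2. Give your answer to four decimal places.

-4.2857

Write m_i for g''(x_i). With h_i = 1, 1, 1, 1 and divided differences Δ_i = -5, 6, 4, -5, the continuity of g' gives the tridiagonal system
  1·m_0 + 4·m_1 + 1·m_2 = 6(Δ_1 - Δ_0) = 66
  1·m_1 + 4·m_2 + 1·m_3 = 6(Δ_2 - Δ_1) = -12
  1·m_2 + 4·m_3 + 1·m_4 = 6(Δ_3 - Δ_2) = -54
Natural end conditions: m_0 = m_4 = 0.
Solving: m_0 = 0, m_1 = 123/7, m_2 = -30/7, m_3 = -87/7, m_4 = 0.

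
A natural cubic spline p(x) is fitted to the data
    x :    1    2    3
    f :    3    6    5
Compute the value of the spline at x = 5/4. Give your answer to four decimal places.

3.9844

Write M_i for p''(x_i). With h_i = 1, 1 and divided differences Δ_i = 3, -1, the continuity of p' gives the tridiagonal system
  1·M_0 + 4·M_1 + 1·M_2 = 6(Δ_1 - Δ_0) = -24
Natural end conditions: M_0 = M_2 = 0.
Hence M_0 = 0, M_1 = -6, M_2 = 0.
On [1, 2], p(x) = 3 + 4·(x - 1) + 0·(x - 1)² - 1·(x - 1)³.
With (x - 1) = 1/4: p(5/4) = 255/64.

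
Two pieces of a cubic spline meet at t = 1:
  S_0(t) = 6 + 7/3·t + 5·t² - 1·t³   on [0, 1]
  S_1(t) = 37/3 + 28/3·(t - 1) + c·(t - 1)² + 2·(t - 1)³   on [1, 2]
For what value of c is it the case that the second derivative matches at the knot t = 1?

S_0''(t) = 10 - 6·t, so S_0''(1) = 4. On the right, S_1''(1) = 2c, so c = 2.

2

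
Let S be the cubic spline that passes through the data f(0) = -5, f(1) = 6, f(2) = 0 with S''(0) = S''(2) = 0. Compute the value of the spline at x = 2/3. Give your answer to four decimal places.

3.9074

Put M_i = S'' at the i-th knot. Here h = (1, 1) and Δ = (11, -6), so the interior equations h_(i-1)·M_(i-1) + 2(h_(i-1)+h_i)·M_i + h_i·M_(i+1) = 6(Δ_i − Δ_(i-1)) read
  1·M_0 + 4·M_1 + 1·M_2 = 6(Δ_1 - Δ_0) = -102
Natural end conditions: M_0 = M_2 = 0.
Forward elimination and back-substitution give M_0 = 0, M_1 = -51/2, M_2 = 0.
On [0, 1], S(x) = -5 + 61/4·x + 0·x² - 17/4·x³.
With x = 2/3: S(2/3) = 211/54.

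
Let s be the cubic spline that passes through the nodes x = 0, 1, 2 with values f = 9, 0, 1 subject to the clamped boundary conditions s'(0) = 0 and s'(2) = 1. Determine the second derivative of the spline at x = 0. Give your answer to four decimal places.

Write M_i for s''(x_i). With h_i = 1, 1 and divided differences Δ_i = -9, 1, the continuity of s' gives the tridiagonal system
  1·M_0 + 4·M_1 + 1·M_2 = 6(Δ_1 - Δ_0) = 60
Clamped end conditions give two more equations: 2h_0·M_0 + h_0·M_1 = 6(Δ_0 - s'(0)) = -54 and h_1·M_1 + 2h_1·M_2 = 6(s'(2) - Δ_1) = 0.
Hence M_0 = -83/2, M_1 = 29, M_2 = -29/2.

-41.5000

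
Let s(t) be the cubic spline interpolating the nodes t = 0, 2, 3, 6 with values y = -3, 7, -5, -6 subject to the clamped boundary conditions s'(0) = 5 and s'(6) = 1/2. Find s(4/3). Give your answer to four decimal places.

7.1023

Write M_i for s''(x_i). With h_i = 2, 1, 3 and divided differences Δ_i = 5, -12, -1/3, the continuity of s' gives the tridiagonal system
  2·M_0 + 6·M_1 + 1·M_2 = 6(Δ_1 - Δ_0) = -102
  1·M_1 + 8·M_2 + 3·M_3 = 6(Δ_2 - Δ_1) = 70
Clamped end conditions give two more equations: 2h_0·M_0 + h_0·M_1 = 6(Δ_0 - s'(0)) = 0 and h_2·M_2 + 2h_2·M_3 = 6(s'(6) - Δ_2) = 5.
Solving the tridiagonal system: M_0 = 487/42, M_1 = -487/21, M_2 = 293/21, M_3 = -43/7.
On [0, 2], s(t) = -3 + 5·t + 487/84·t² - 487/168·t³.
With t = 4/3: s(4/3) = 4027/567.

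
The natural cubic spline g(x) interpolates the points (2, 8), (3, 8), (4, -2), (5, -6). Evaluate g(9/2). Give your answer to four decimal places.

-4.8500

Write m_i for g''(x_i). With h_i = 1, 1, 1 and divided differences Δ_i = 0, -10, -4, the continuity of g' gives the tridiagonal system
  1·m_0 + 4·m_1 + 1·m_2 = 6(Δ_1 - Δ_0) = -60
  1·m_1 + 4·m_2 + 1·m_3 = 6(Δ_2 - Δ_1) = 36
Natural end conditions: m_0 = m_3 = 0.
Solving the tridiagonal system: m_0 = 0, m_1 = -92/5, m_2 = 68/5, m_3 = 0.
On [4, 5], g(x) = -2 - 128/15·(x - 4) + 34/5·(x - 4)² - 34/15·(x - 4)³.
With (x - 4) = 1/2: g(9/2) = -97/20.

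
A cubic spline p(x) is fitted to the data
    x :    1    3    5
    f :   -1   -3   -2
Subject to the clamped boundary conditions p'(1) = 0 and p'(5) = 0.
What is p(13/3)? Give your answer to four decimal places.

-2.3148

Put M_i = p'' at the i-th knot. Here h = (2, 2) and Δ = (-1, 1/2), so the interior equations h_(i-1)·M_(i-1) + 2(h_(i-1)+h_i)·M_i + h_i·M_(i+1) = 6(Δ_i − Δ_(i-1)) read
  2·M_0 + 8·M_1 + 2·M_2 = 6(Δ_1 - Δ_0) = 9
Clamped end conditions give two more equations: 2h_0·M_0 + h_0·M_1 = 6(Δ_0 - p'(1)) = -6 and h_1·M_1 + 2h_1·M_2 = 6(p'(5) - Δ_1) = -3.
Forward elimination and back-substitution give M_0 = -21/8, M_1 = 9/4, M_2 = -15/8.
On [3, 5], p(x) = -3 - 3/8·(x - 3) + 9/8·(x - 3)² - 11/32·(x - 3)³.
With (x - 3) = 4/3: p(13/3) = -125/54.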